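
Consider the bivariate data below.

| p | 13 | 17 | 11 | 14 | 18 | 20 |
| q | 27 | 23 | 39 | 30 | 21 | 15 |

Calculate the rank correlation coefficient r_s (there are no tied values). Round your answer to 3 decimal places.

-0.943

Rank p: 2, 4, 1, 3, 5, 6
Rank q: 4, 3, 6, 5, 2, 1
d = rank(p) − rank(q): -2, 1, -5, -2, 3, 5; Σd² = 68
ρ = 1 − 6Σd² / [n(n²−1)] = 1 − 6×68 / (6×35) = 1 − 408/210 ≈ -0.943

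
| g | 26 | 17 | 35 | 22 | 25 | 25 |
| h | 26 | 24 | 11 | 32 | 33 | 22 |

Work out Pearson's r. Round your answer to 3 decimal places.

-0.645

n = 6, Σg = 150, Σh = 148, Σg² = 3924, Σh² = 3970, Σgh = 3548
nΣgh − ΣgΣh = 21288 − 22200 = -912
nΣg² − (Σg)² = 23544 − 22500 = 1044; nΣh² − (Σh)² = 23820 − 21904 = 1916
r = -912 / √(1044 × 1916) = -912 / 1414.3210 ≈ -0.645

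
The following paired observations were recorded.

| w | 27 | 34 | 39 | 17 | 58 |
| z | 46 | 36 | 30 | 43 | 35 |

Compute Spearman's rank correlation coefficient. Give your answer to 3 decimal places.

-0.800

Rank w: 2, 3, 4, 1, 5
Rank z: 5, 3, 1, 4, 2
d = rank(w) − rank(z): -3, 0, 3, -3, 3; Σd² = 36
ρ = 1 − 6Σd² / [n(n²−1)] = 1 − 6×36 / (5×24) = 1 − 216/120 ≈ -0.800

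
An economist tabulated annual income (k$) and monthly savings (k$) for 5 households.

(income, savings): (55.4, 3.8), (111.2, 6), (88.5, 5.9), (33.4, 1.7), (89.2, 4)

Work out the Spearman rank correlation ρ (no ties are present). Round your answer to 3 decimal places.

0.900

Rank income: 2, 5, 3, 1, 4
Rank savings: 2, 5, 4, 1, 3
d = rank(income) − rank(savings): 0, 0, -1, 0, 1; Σd² = 2
ρ = 1 − 6Σd² / [n(n²−1)] = 1 − 6×2 / (5×24) = 1 − 12/120 ≈ 0.900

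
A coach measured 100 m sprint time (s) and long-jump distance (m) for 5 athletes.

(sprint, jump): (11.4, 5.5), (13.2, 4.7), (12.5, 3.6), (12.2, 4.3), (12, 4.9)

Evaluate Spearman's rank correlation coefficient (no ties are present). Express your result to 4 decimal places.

Rank sprint: 1, 5, 4, 3, 2
Rank jump: 5, 3, 1, 2, 4
d = rank(sprint) − rank(jump): -4, 2, 3, 1, -2; Σd² = 34
ρ = 1 − 6Σd² / [n(n²−1)] = 1 − 6×34 / (5×24) = 1 − 204/120 ≈ -0.7000

-0.7000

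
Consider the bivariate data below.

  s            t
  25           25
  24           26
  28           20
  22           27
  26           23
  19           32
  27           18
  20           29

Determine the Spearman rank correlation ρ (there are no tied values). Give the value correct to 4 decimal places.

-0.9762

Rank s: 5, 4, 8, 3, 6, 1, 7, 2
Rank t: 4, 5, 2, 6, 3, 8, 1, 7
d = rank(s) − rank(t): 1, -1, 6, -3, 3, -7, 6, -5; Σd² = 166
ρ = 1 − 6Σd² / [n(n²−1)] = 1 − 6×166 / (8×63) = 1 − 996/504 ≈ -0.9762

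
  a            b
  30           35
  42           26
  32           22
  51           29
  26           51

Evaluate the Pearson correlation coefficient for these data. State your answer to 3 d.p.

n = 5, Σa = 181, Σb = 163, Σa² = 6965, Σb² = 5827, Σab = 5651
nΣab − ΣaΣb = 28255 − 29503 = -1248
nΣa² − (Σa)² = 34825 − 32761 = 2064; nΣb² − (Σb)² = 29135 − 26569 = 2566
r = -1248 / √(2064 × 2566) = -1248 / 2301.3526 ≈ -0.542

-0.542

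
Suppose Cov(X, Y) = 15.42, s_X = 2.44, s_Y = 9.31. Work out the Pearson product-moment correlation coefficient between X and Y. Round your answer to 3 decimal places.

0.679

r = Cov(X,Y) / (s_X · s_Y) = 15.42 / (2.44 × 9.31)
  = 15.42 / 22.7164 ≈ 0.679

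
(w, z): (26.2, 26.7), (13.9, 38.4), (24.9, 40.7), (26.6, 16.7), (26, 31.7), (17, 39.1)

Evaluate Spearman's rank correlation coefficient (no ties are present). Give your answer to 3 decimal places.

-0.771

Rank w: 5, 1, 3, 6, 4, 2
Rank z: 2, 4, 6, 1, 3, 5
d = rank(w) − rank(z): 3, -3, -3, 5, 1, -3; Σd² = 62
ρ = 1 − 6Σd² / [n(n²−1)] = 1 − 6×62 / (6×35) = 1 − 372/210 ≈ -0.771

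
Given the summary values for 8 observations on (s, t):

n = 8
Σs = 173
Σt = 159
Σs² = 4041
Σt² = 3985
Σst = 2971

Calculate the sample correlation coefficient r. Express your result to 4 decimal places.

-0.9397

r = (nΣst − ΣsΣt) / √[(nΣs² − (Σs)²)(nΣt² − (Σt)²)]
Numerator: 8×2971 − 173×159 = -3739
Denominator: √[(32328 − 29929)(31880 − 25281)] = √[2399 × 6599] = 3978.8190
r = -3739 / 3978.8190 ≈ -0.9397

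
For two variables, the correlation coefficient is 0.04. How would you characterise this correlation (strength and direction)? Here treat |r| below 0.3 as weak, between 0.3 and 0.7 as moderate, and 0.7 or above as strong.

weak positive

r = 0.04 > 0 so the relationship is positive.
|r| = 0.04, which falls in the weak range.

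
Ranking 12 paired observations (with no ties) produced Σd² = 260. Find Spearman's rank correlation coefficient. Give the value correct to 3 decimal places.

0.091

ρ = 1 − 6Σd² / [n(n²−1)] = 1 − 6×260 / (12×143)
  = 1 − 1560/1716 = 1 − 0.9091 ≈ 0.091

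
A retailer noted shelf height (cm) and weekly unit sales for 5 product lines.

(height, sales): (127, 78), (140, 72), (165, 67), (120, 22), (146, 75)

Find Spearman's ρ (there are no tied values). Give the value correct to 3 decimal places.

0.100

Rank height: 2, 3, 5, 1, 4
Rank sales: 5, 3, 2, 1, 4
d = rank(height) − rank(sales): -3, 0, 3, 0, 0; Σd² = 18
ρ = 1 − 6Σd² / [n(n²−1)] = 1 − 6×18 / (5×24) = 1 − 108/120 ≈ 0.100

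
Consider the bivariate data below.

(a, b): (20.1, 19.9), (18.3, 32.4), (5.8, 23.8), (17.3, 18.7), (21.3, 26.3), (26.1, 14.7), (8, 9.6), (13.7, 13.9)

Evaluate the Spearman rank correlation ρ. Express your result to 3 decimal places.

Rank a: 6, 5, 1, 4, 7, 8, 2, 3
Rank b: 5, 8, 6, 4, 7, 3, 1, 2
d = rank(a) − rank(b): 1, -3, -5, 0, 0, 5, 1, 1; Σd² = 62
ρ = 1 − 6Σd² / [n(n²−1)] = 1 − 6×62 / (8×63) = 1 − 372/504 ≈ 0.262

0.262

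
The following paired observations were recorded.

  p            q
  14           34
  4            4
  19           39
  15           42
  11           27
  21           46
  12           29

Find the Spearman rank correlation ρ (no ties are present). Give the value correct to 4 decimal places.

0.9643

Rank p: 4, 1, 6, 5, 2, 7, 3
Rank q: 4, 1, 5, 6, 2, 7, 3
d = rank(p) − rank(q): 0, 0, 1, -1, 0, 0, 0; Σd² = 2
ρ = 1 − 6Σd² / [n(n²−1)] = 1 − 6×2 / (7×48) = 1 − 12/336 ≈ 0.9643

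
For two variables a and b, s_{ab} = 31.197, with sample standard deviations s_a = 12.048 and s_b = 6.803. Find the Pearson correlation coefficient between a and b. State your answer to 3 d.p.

r = Cov(a,b) / (s_a · s_b) = 31.197 / (12.048 × 6.803)
  = 31.197 / 81.9625 ≈ 0.381

0.381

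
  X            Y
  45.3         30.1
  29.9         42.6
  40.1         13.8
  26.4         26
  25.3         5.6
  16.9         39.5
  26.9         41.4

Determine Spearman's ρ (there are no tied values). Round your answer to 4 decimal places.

Rank X: 7, 5, 6, 3, 2, 1, 4
Rank Y: 4, 7, 2, 3, 1, 5, 6
d = rank(X) − rank(Y): 3, -2, 4, 0, 1, -4, -2; Σd² = 50
ρ = 1 − 6Σd² / [n(n²−1)] = 1 − 6×50 / (7×48) = 1 − 300/336 ≈ 0.1071

0.1071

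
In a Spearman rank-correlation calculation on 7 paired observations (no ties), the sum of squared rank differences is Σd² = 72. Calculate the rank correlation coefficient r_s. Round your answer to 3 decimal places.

-0.286

ρ = 1 − 6Σd² / [n(n²−1)] = 1 − 6×72 / (7×48)
  = 1 − 432/336 = 1 − 1.2857 ≈ -0.286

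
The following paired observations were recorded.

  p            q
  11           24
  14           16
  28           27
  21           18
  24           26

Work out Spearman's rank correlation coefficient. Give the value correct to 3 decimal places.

0.700

Rank p: 1, 2, 5, 3, 4
Rank q: 3, 1, 5, 2, 4
d = rank(p) − rank(q): -2, 1, 0, 1, 0; Σd² = 6
ρ = 1 − 6Σd² / [n(n²−1)] = 1 − 6×6 / (5×24) = 1 − 36/120 ≈ 0.700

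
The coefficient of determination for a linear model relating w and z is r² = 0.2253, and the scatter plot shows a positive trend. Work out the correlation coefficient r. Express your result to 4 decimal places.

0.4747

|r| = √0.2253 = 0.4747
The association is positive, so r = 0.4747.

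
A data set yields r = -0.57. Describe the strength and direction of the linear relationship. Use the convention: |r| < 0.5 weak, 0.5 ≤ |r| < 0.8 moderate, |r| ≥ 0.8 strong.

r = -0.57 < 0 so the relationship is negative.
|r| = 0.57, which falls in the moderate range.

moderate negative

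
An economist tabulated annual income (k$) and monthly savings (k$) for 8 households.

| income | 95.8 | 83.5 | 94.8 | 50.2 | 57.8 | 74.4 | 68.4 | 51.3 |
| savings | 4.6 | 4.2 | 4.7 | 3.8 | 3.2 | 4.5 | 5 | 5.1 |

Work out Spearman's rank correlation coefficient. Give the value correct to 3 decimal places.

Rank income: 8, 6, 7, 1, 3, 5, 4, 2
Rank savings: 5, 3, 6, 2, 1, 4, 7, 8
d = rank(income) − rank(savings): 3, 3, 1, -1, 2, 1, -3, -6; Σd² = 70
ρ = 1 − 6Σd² / [n(n²−1)] = 1 − 6×70 / (8×63) = 1 − 420/504 ≈ 0.167

0.167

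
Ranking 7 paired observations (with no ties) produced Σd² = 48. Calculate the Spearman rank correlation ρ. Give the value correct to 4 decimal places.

0.1429

ρ = 1 − 6Σd² / [n(n²−1)] = 1 − 6×48 / (7×48)
  = 1 − 288/336 = 1 − 0.85714 ≈ 0.1429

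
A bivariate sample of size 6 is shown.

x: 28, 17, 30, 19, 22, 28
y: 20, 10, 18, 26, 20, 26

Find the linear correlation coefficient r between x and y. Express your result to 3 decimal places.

0.324

n = 6, Σx = 144, Σy = 120, Σx² = 3602, Σy² = 2576, Σxy = 2932
nΣxy − ΣxΣy = 17592 − 17280 = 312
nΣx² − (Σx)² = 21612 − 20736 = 876; nΣy² − (Σy)² = 15456 − 14400 = 1056
r = 312 / √(876 × 1056) = 312 / 961.7983 ≈ 0.324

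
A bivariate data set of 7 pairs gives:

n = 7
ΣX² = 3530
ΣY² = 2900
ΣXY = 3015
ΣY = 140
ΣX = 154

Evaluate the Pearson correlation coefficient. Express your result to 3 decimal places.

r = (nΣXY − ΣXΣY) / √[(nΣX² − (ΣX)²)(nΣY² − (ΣY)²)]
Numerator: 7×3015 − 154×140 = -455
Denominator: √[(24710 − 23716)(20300 − 19600)] = √[994 × 700] = 834.1463
r = -455 / 834.1463 ≈ -0.545

-0.545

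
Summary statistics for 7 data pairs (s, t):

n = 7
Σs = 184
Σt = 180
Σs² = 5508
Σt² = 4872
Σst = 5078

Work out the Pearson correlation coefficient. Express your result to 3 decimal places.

r = (nΣst − ΣsΣt) / √[(nΣs² − (Σs)²)(nΣt² − (Σt)²)]
Numerator: 7×5078 − 184×180 = 2426
Denominator: √[(38556 − 33856)(34104 − 32400)] = √[4700 × 1704] = 2829.9823
r = 2426 / 2829.9823 ≈ 0.857

0.857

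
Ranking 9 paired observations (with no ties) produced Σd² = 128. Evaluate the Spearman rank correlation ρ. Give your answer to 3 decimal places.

-0.067

ρ = 1 − 6Σd² / [n(n²−1)] = 1 − 6×128 / (9×80)
  = 1 − 768/720 = 1 − 1.0667 ≈ -0.067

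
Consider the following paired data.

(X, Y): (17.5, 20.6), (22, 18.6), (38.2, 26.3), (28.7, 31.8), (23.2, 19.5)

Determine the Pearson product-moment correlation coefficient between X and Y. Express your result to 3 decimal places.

n = 5, ΣX = 129.6, ΣY = 116.8, ΣX² = 3611.42, ΣY² = 2853.5, ΣXY = 3139.42
nΣXY − ΣXΣY = 15697.1 − 15137.28 = 559.82
nΣX² − (ΣX)² = 18057.1 − 16796.16 = 1260.94; nΣY² − (ΣY)² = 14267.5 − 13642.24 = 625.26
r = 559.82 / √(1260.94 × 625.26) = 559.82 / 887.9276 ≈ 0.630

0.630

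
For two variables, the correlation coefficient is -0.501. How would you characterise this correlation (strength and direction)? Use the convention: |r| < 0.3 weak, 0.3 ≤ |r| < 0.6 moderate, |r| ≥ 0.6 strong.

moderate negative

r = -0.501 < 0 so the relationship is negative.
|r| = 0.501, which falls in the moderate range.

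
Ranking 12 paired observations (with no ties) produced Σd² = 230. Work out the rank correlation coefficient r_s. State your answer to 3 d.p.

0.196

ρ = 1 − 6Σd² / [n(n²−1)] = 1 − 6×230 / (12×143)
  = 1 − 1380/1716 = 1 − 0.8042 ≈ 0.196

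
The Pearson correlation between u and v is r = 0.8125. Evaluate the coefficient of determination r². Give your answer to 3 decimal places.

0.660

r² = (0.8125)² = 0.660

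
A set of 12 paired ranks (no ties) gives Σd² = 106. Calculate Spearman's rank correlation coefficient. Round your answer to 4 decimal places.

ρ = 1 − 6Σd² / [n(n²−1)] = 1 − 6×106 / (12×143)
  = 1 − 636/1716 = 1 − 0.37063 ≈ 0.6294

0.6294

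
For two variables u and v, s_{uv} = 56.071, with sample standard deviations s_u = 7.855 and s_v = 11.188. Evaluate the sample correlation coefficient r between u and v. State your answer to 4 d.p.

r = Cov(u,v) / (s_u · s_v) = 56.071 / (7.855 × 11.188)
  = 56.071 / 87.8817 ≈ 0.6380

0.6380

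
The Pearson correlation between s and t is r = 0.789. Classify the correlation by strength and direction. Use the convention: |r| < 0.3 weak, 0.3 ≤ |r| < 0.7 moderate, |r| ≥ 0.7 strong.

strong positive

r = 0.789 > 0 so the relationship is positive.
|r| = 0.789, which falls in the strong range.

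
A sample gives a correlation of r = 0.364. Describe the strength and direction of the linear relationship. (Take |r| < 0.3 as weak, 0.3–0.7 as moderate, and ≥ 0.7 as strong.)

r = 0.364 > 0 so the relationship is positive.
|r| = 0.364, which falls in the moderate range.

moderate positive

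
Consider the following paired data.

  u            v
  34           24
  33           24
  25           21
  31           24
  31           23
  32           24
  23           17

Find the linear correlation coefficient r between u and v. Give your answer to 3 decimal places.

0.929

n = 7, Σu = 209, Σv = 157, Σu² = 6345, Σv² = 3563, Σuv = 4749
nΣuv − ΣuΣv = 33243 − 32813 = 430
nΣu² − (Σu)² = 44415 − 43681 = 734; nΣv² − (Σv)² = 24941 − 24649 = 292
r = 430 / √(734 × 292) = 430 / 462.9557 ≈ 0.929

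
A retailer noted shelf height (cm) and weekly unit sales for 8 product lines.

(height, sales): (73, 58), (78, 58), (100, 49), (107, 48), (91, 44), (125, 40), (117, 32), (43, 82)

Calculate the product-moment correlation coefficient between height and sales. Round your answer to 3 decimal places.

-0.937

n = 8, Σx = 734, Σy = 411, Σx² = 72306, Σy² = 22717, Σxy = 35068
nΣxy − ΣxΣy = 280544 − 301674 = -21130
nΣx² − (Σx)² = 578448 − 538756 = 39692; nΣy² − (Σy)² = 181736 − 168921 = 12815
r = -21130 / √(39692 × 12815) = -21130 / 22553.3363 ≈ -0.937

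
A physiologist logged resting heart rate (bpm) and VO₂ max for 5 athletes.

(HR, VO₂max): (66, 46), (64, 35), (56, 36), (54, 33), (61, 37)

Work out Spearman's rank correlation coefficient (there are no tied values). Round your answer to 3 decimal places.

Rank HR: 5, 4, 2, 1, 3
Rank VO₂max: 5, 2, 3, 1, 4
d = rank(HR) − rank(VO₂max): 0, 2, -1, 0, -1; Σd² = 6
ρ = 1 − 6Σd² / [n(n²−1)] = 1 − 6×6 / (5×24) = 1 − 36/120 ≈ 0.700

0.700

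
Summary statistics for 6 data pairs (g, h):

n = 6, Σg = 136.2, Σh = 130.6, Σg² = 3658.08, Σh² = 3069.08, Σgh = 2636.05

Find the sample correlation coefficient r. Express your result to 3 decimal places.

-0.918

r = (nΣgh − ΣgΣh) / √[(nΣg² − (Σg)²)(nΣh² − (Σh)²)]
Numerator: 6×2636.05 − 136.2×130.6 = -1971.42
Denominator: √[(21948.48 − 18550.44)(18414.48 − 17056.36)] = √[3398.04 × 1358.12] = 2148.2426
r = -1971.42 / 2148.2426 ≈ -0.918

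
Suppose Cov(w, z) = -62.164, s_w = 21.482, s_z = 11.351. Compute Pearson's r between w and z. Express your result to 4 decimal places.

-0.2549

r = Cov(w,z) / (s_w · s_z) = -62.164 / (21.482 × 11.351)
  = -62.164 / 243.8422 ≈ -0.2549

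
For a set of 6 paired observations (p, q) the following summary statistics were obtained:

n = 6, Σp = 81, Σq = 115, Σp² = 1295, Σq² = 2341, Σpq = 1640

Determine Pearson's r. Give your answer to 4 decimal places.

r = (nΣpq − ΣpΣq) / √[(nΣp² − (Σp)²)(nΣq² − (Σq)²)]
Numerator: 6×1640 − 81×115 = 525
Denominator: √[(7770 − 6561)(14046 − 13225)] = √[1209 × 821] = 996.2876
r = 525 / 996.2876 ≈ 0.5270

0.5270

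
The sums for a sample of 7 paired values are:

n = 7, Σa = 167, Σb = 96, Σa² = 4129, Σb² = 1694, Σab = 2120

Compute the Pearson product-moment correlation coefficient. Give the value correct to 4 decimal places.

-0.7283

r = (nΣab − ΣaΣb) / √[(nΣa² − (Σa)²)(nΣb² − (Σb)²)]
Numerator: 7×2120 − 167×96 = -1192
Denominator: √[(28903 − 27889)(11858 − 9216)] = √[1014 × 2642] = 1636.7614
r = -1192 / 1636.7614 ≈ -0.7283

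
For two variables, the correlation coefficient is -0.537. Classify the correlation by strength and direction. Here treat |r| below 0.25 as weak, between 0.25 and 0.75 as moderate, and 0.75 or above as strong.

r = -0.537 < 0 so the relationship is negative.
|r| = 0.537, which falls in the moderate range.

moderate negative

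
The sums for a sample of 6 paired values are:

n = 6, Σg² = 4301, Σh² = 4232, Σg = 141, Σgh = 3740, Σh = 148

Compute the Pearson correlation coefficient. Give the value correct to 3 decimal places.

r = (nΣgh − ΣgΣh) / √[(nΣg² − (Σg)²)(nΣh² − (Σh)²)]
Numerator: 6×3740 − 141×148 = 1572
Denominator: √[(25806 − 19881)(25392 − 21904)] = √[5925 × 3488] = 4546.0312
r = 1572 / 4546.0312 ≈ 0.346

0.346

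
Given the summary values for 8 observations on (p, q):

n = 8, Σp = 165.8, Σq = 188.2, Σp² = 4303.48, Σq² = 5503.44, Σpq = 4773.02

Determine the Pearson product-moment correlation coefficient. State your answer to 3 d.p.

0.903

r = (nΣpq − ΣpΣq) / √[(nΣp² − (Σp)²)(nΣq² − (Σq)²)]
Numerator: 8×4773.02 − 165.8×188.2 = 6980.6
Denominator: √[(34427.84 − 27489.64)(44027.52 − 35419.24)] = √[6938.2 × 8608.28] = 7728.2578
r = 6980.6 / 7728.2578 ≈ 0.903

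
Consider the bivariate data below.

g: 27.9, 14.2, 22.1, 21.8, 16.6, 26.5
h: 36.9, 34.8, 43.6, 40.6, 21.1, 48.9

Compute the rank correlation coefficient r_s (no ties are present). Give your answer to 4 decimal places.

Rank g: 6, 1, 4, 3, 2, 5
Rank h: 3, 2, 5, 4, 1, 6
d = rank(g) − rank(h): 3, -1, -1, -1, 1, -1; Σd² = 14
ρ = 1 − 6Σd² / [n(n²−1)] = 1 − 6×14 / (6×35) = 1 − 84/210 ≈ 0.6000

0.6000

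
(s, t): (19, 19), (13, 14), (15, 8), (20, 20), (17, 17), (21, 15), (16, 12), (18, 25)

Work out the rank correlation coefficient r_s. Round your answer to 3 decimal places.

0.619

Rank s: 6, 1, 2, 7, 4, 8, 3, 5
Rank t: 6, 3, 1, 7, 5, 4, 2, 8
d = rank(s) − rank(t): 0, -2, 1, 0, -1, 4, 1, -3; Σd² = 32
ρ = 1 − 6Σd² / [n(n²−1)] = 1 − 6×32 / (8×63) = 1 − 192/504 ≈ 0.619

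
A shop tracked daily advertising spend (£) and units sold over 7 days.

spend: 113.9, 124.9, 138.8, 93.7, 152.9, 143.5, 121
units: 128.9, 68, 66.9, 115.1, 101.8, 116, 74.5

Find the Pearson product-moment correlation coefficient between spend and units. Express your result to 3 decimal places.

n = 7, Σx = 888.7, Σy = 671.2, Σx² = 115230.01, Σy² = 68332.32, Σxy = 84471.22
nΣxy − ΣxΣy = 591298.54 − 596495.44 = -5196.9
nΣx² − (Σx)² = 806610.07 − 789787.69 = 16822.38; nΣy² − (Σy)² = 478326.24 − 450509.44 = 27816.8
r = -5196.9 / √(16822.38 × 27816.8) = -5196.9 / 21632.0313 ≈ -0.240

-0.240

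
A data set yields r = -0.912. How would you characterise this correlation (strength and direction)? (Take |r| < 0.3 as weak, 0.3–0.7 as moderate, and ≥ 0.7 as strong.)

r = -0.912 < 0 so the relationship is negative.
|r| = 0.912, which falls in the strong range.

strong negative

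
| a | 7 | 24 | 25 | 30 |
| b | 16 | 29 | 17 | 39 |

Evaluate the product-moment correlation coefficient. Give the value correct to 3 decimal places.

n = 4, Σa = 86, Σb = 101, Σa² = 2150, Σb² = 2907, Σab = 2403
nΣab − ΣaΣb = 9612 − 8686 = 926
nΣa² − (Σa)² = 8600 − 7396 = 1204; nΣb² − (Σb)² = 11628 − 10201 = 1427
r = 926 / √(1204 × 1427) = 926 / 1310.7662 ≈ 0.706

0.706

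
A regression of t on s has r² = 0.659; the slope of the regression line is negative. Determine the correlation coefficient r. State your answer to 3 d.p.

-0.812

|r| = √0.659 = 0.812
The association is negative, so r = −0.812.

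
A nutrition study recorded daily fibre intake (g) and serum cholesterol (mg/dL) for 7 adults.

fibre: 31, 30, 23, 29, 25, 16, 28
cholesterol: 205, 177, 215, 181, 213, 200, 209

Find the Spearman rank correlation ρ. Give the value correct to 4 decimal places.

-0.4643

Rank fibre: 7, 6, 2, 5, 3, 1, 4
Rank cholesterol: 4, 1, 7, 2, 6, 3, 5
d = rank(fibre) − rank(cholesterol): 3, 5, -5, 3, -3, -2, -1; Σd² = 82
ρ = 1 − 6Σd² / [n(n²−1)] = 1 − 6×82 / (7×48) = 1 − 492/336 ≈ -0.4643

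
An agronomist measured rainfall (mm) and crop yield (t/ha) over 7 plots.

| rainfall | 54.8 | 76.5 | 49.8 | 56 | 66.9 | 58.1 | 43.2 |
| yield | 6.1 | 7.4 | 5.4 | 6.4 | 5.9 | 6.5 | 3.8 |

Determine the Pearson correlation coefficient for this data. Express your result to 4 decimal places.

n = 7, Σx = 405.3, Σy = 41.5, Σx² = 24188.79, Σy² = 253.59, Σxy = 2464.22
nΣxy − ΣxΣy = 17249.54 − 16819.95 = 429.59
nΣx² − (Σx)² = 169321.53 − 164268.09 = 5053.44; nΣy² − (Σy)² = 1775.13 − 1722.25 = 52.88
r = 429.59 / √(5053.44 × 52.88) = 429.59 / 516.9390 ≈ 0.8310

0.8310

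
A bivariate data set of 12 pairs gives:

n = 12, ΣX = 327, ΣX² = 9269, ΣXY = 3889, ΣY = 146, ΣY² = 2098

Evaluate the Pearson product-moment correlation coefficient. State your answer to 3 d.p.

r = (nΣXY − ΣXΣY) / √[(nΣX² − (ΣX)²)(nΣY² − (ΣY)²)]
Numerator: 12×3889 − 327×146 = -1074
Denominator: √[(111228 − 106929)(25176 − 21316)] = √[4299 × 3860] = 4073.5906
r = -1074 / 4073.5906 ≈ -0.264

-0.264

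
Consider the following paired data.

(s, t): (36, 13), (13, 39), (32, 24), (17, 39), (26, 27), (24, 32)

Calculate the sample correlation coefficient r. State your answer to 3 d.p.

n = 6, Σs = 148, Σt = 174, Σs² = 4030, Σt² = 5540, Σst = 3876
nΣst − ΣsΣt = 23256 − 25752 = -2496
nΣs² − (Σs)² = 24180 − 21904 = 2276; nΣt² − (Σt)² = 33240 − 30276 = 2964
r = -2496 / √(2276 × 2964) = -2496 / 2597.3186 ≈ -0.961

-0.961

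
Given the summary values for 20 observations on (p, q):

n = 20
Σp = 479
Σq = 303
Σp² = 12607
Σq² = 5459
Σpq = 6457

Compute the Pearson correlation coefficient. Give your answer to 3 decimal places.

r = (nΣpq − ΣpΣq) / √[(nΣp² − (Σp)²)(nΣq² − (Σq)²)]
Numerator: 20×6457 − 479×303 = -15997
Denominator: √[(252140 − 229441)(109180 − 91809)] = √[22699 × 17371] = 19857.0977
r = -15997 / 19857.0977 ≈ -0.806

-0.806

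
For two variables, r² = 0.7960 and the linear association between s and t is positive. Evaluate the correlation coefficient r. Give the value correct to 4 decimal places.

|r| = √0.7960 = 0.8922
The association is positive, so r = 0.8922.

0.8922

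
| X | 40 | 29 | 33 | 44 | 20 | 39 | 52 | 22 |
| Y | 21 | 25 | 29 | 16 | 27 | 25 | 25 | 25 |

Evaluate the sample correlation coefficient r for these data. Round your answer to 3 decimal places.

n = 8, ΣX = 279, ΣY = 193, ΣX² = 10575, ΣY² = 4767, ΣXY = 6591
nΣXY − ΣXΣY = 52728 − 53847 = -1119
nΣX² − (ΣX)² = 84600 − 77841 = 6759; nΣY² − (ΣY)² = 38136 − 37249 = 887
r = -1119 / √(6759 × 887) = -1119 / 2448.5165 ≈ -0.457

-0.457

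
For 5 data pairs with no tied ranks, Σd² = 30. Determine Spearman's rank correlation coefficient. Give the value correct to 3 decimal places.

ρ = 1 − 6Σd² / [n(n²−1)] = 1 − 6×30 / (5×24)
  = 1 − 180/120 = 1 − 1.5000 ≈ -0.500

-0.500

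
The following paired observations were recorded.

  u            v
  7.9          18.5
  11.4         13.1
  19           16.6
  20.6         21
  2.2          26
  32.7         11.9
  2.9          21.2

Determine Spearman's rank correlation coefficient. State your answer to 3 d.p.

-0.750

Rank u: 3, 4, 5, 6, 1, 7, 2
Rank v: 4, 2, 3, 5, 7, 1, 6
d = rank(u) − rank(v): -1, 2, 2, 1, -6, 6, -4; Σd² = 98
ρ = 1 − 6Σd² / [n(n²−1)] = 1 − 6×98 / (7×48) = 1 − 588/336 ≈ -0.750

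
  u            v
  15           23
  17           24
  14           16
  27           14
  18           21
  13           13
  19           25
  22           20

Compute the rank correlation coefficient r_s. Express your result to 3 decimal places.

0.190

Rank u: 3, 4, 2, 8, 5, 1, 6, 7
Rank v: 6, 7, 3, 2, 5, 1, 8, 4
d = rank(u) − rank(v): -3, -3, -1, 6, 0, 0, -2, 3; Σd² = 68
ρ = 1 − 6Σd² / [n(n²−1)] = 1 − 6×68 / (8×63) = 1 − 408/504 ≈ 0.190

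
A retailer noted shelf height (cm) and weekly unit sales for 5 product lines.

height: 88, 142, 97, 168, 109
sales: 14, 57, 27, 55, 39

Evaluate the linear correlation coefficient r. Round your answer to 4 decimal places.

0.9149

n = 5, Σx = 604, Σy = 192, Σx² = 77422, Σy² = 8720, Σxy = 25436
nΣxy − ΣxΣy = 127180 − 115968 = 11212
nΣx² − (Σx)² = 387110 − 364816 = 22294; nΣy² − (Σy)² = 43600 − 36864 = 6736
r = 11212 / √(22294 × 6736) = 11212 / 12254.4842 ≈ 0.9149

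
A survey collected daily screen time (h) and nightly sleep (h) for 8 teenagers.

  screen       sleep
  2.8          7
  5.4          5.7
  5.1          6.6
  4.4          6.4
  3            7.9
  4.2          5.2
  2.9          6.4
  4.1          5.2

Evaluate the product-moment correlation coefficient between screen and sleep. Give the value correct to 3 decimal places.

-0.518

n = 8, Σx = 31.9, Σy = 50.4, Σx² = 134.23, Σy² = 323.46, Σxy = 197.62
nΣxy − ΣxΣy = 1580.96 − 1607.76 = -26.8
nΣx² − (Σx)² = 1073.84 − 1017.61 = 56.23; nΣy² − (Σy)² = 2587.68 − 2540.16 = 47.52
r = -26.8 / √(56.23 × 47.52) = -26.8 / 51.6919 ≈ -0.518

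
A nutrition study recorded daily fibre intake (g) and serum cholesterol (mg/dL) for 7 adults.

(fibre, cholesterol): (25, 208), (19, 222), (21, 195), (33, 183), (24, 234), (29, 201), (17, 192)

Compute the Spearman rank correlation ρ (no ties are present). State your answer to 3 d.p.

-0.179

Rank fibre: 5, 2, 3, 7, 4, 6, 1
Rank cholesterol: 5, 6, 3, 1, 7, 4, 2
d = rank(fibre) − rank(cholesterol): 0, -4, 0, 6, -3, 2, -1; Σd² = 66
ρ = 1 − 6Σd² / [n(n²−1)] = 1 − 6×66 / (7×48) = 1 − 396/336 ≈ -0.179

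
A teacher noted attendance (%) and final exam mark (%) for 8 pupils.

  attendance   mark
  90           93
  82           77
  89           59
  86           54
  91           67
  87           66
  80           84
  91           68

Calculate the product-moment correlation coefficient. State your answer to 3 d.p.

-0.240

n = 8, Σx = 696, Σy = 568, Σx² = 60672, Σy² = 41500, Σxy = 49326
nΣxy − ΣxΣy = 394608 − 395328 = -720
nΣx² − (Σx)² = 485376 − 484416 = 960; nΣy² − (Σy)² = 332000 − 322624 = 9376
r = -720 / √(960 × 9376) = -720 / 3000.1600 ≈ -0.240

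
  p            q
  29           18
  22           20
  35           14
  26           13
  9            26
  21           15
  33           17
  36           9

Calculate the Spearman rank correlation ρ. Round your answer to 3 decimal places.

Rank p: 5, 3, 7, 4, 1, 2, 6, 8
Rank q: 6, 7, 3, 2, 8, 4, 5, 1
d = rank(p) − rank(q): -1, -4, 4, 2, -7, -2, 1, 7; Σd² = 140
ρ = 1 − 6Σd² / [n(n²−1)] = 1 − 6×140 / (8×63) = 1 − 840/504 ≈ -0.667

-0.667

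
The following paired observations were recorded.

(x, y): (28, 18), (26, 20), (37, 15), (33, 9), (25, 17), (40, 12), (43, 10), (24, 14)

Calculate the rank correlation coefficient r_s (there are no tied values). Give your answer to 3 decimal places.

Rank x: 4, 3, 6, 5, 2, 7, 8, 1
Rank y: 7, 8, 5, 1, 6, 3, 2, 4
d = rank(x) − rank(y): -3, -5, 1, 4, -4, 4, 6, -3; Σd² = 128
ρ = 1 − 6Σd² / [n(n²−1)] = 1 − 6×128 / (8×63) = 1 − 768/504 ≈ -0.524

-0.524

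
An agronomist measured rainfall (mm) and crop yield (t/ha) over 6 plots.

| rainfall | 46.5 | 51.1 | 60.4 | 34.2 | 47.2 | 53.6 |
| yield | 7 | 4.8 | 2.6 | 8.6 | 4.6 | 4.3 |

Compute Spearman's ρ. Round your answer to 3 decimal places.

Rank rainfall: 2, 4, 6, 1, 3, 5
Rank yield: 5, 4, 1, 6, 3, 2
d = rank(rainfall) − rank(yield): -3, 0, 5, -5, 0, 3; Σd² = 68
ρ = 1 − 6Σd² / [n(n²−1)] = 1 − 6×68 / (6×35) = 1 − 408/210 ≈ -0.943

-0.943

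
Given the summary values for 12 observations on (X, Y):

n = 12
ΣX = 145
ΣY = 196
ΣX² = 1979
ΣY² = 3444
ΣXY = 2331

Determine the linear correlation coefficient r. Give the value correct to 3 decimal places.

-0.159

r = (nΣXY − ΣXΣY) / √[(nΣX² − (ΣX)²)(nΣY² − (ΣY)²)]
Numerator: 12×2331 − 145×196 = -448
Denominator: √[(23748 − 21025)(41328 − 38416)] = √[2723 × 2912] = 2815.9148
r = -448 / 2815.9148 ≈ -0.159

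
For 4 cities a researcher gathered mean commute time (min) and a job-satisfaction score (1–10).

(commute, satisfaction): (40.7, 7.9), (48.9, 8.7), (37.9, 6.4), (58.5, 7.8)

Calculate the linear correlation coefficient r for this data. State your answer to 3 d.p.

0.513

n = 4, Σx = 186, Σy = 30.8, Σx² = 8906.36, Σy² = 239.9, Σxy = 1445.82
nΣxy − ΣxΣy = 5783.28 − 5728.8 = 54.48
nΣx² − (Σx)² = 35625.44 − 34596 = 1029.44; nΣy² − (Σy)² = 959.6 − 948.64 = 10.96
r = 54.48 / √(1029.44 × 10.96) = 54.48 / 106.2199 ≈ 0.513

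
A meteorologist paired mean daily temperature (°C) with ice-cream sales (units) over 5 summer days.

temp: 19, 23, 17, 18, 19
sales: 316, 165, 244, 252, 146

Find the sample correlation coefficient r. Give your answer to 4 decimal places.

n = 5, Σx = 96, Σy = 1123, Σx² = 1864, Σy² = 271437, Σxy = 21257
nΣxy − ΣxΣy = 106285 − 107808 = -1523
nΣx² − (Σx)² = 9320 − 9216 = 104; nΣy² − (Σy)² = 1357185 − 1261129 = 96056
r = -1523 / √(104 × 96056) = -1523 / 3160.6683 ≈ -0.4819

-0.4819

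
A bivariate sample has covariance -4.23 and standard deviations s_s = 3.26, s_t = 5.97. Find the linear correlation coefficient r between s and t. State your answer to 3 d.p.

-0.217

r = Cov(s,t) / (s_s · s_t) = -4.23 / (3.26 × 5.97)
  = -4.23 / 19.4622 ≈ -0.217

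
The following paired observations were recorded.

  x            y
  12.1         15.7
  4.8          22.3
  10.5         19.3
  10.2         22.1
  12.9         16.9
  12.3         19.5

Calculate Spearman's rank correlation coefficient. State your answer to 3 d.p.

-0.714

Rank x: 4, 1, 3, 2, 6, 5
Rank y: 1, 6, 3, 5, 2, 4
d = rank(x) − rank(y): 3, -5, 0, -3, 4, 1; Σd² = 60
ρ = 1 − 6Σd² / [n(n²−1)] = 1 − 6×60 / (6×35) = 1 − 360/210 ≈ -0.714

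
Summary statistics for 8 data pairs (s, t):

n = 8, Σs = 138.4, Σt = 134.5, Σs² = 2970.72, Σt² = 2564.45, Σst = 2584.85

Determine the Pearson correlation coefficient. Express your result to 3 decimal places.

r = (nΣst − ΣsΣt) / √[(nΣs² − (Σs)²)(nΣt² − (Σt)²)]
Numerator: 8×2584.85 − 138.4×134.5 = 2064
Denominator: √[(23765.76 − 19154.56)(20515.6 − 18090.25)] = √[4611.2 × 2425.35] = 3344.2150
r = 2064 / 3344.2150 ≈ 0.617

0.617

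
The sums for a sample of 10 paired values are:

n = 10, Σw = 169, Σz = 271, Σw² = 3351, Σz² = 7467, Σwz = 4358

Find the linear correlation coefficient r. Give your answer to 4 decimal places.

r = (nΣwz − ΣwΣz) / √[(nΣw² − (Σw)²)(nΣz² − (Σz)²)]
Numerator: 10×4358 − 169×271 = -2219
Denominator: √[(33510 − 28561)(74670 − 73441)] = √[4949 × 1229] = 2466.2362
r = -2219 / 2466.2362 ≈ -0.8998

-0.8998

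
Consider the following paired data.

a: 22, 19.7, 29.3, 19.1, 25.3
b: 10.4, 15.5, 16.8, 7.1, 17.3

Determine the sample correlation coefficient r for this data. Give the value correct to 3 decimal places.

n = 5, Σa = 115.4, Σb = 67.1, Σa² = 2735.48, Σb² = 980.35, Σab = 1599.69
nΣab − ΣaΣb = 7998.45 − 7743.34 = 255.11
nΣa² − (Σa)² = 13677.4 − 13317.16 = 360.24; nΣb² − (Σb)² = 4901.75 − 4502.41 = 399.34
r = 255.11 / √(360.24 × 399.34) = 255.11 / 379.2865 ≈ 0.673

0.673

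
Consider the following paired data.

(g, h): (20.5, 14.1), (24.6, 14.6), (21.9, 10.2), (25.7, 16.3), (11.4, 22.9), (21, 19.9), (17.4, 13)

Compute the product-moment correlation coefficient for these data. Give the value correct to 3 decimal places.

n = 7, Σg = 142.5, Σh = 111, Σg² = 3039.23, Σh² = 1871.12, Σgh = 2195.66
nΣgh − ΣgΣh = 15369.62 − 15817.5 = -447.88
nΣg² − (Σg)² = 21274.61 − 20306.25 = 968.36; nΣh² − (Σh)² = 13097.84 − 12321 = 776.84
r = -447.88 / √(968.36 × 776.84) = -447.88 / 867.3297 ≈ -0.516

-0.516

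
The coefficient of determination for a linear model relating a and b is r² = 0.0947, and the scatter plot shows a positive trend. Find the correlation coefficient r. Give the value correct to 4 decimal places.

0.3077

|r| = √0.0947 = 0.3077
The association is positive, so r = 0.3077.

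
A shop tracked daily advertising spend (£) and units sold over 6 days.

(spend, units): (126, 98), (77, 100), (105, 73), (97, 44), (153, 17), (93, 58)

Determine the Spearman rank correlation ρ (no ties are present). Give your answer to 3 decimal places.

-0.486

Rank spend: 5, 1, 4, 3, 6, 2
Rank units: 5, 6, 4, 2, 1, 3
d = rank(spend) − rank(units): 0, -5, 0, 1, 5, -1; Σd² = 52
ρ = 1 − 6Σd² / [n(n²−1)] = 1 − 6×52 / (6×35) = 1 − 312/210 ≈ -0.486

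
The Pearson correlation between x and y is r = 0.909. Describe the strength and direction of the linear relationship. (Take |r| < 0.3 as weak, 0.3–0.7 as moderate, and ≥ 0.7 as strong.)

r = 0.909 > 0 so the relationship is positive.
|r| = 0.909, which falls in the strong range.

strong positive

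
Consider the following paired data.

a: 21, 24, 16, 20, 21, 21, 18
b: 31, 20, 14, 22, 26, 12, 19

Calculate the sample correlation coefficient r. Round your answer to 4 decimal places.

0.3427

n = 7, Σa = 141, Σb = 144, Σa² = 2879, Σb² = 3222, Σab = 2935
nΣab − ΣaΣb = 20545 − 20304 = 241
nΣa² − (Σa)² = 20153 − 19881 = 272; nΣb² − (Σb)² = 22554 − 20736 = 1818
r = 241 / √(272 × 1818) = 241 / 703.2041 ≈ 0.3427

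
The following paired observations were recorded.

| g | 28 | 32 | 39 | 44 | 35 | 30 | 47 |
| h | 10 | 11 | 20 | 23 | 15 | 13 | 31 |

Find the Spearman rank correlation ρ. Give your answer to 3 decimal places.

Rank g: 1, 3, 5, 6, 4, 2, 7
Rank h: 1, 2, 5, 6, 4, 3, 7
d = rank(g) − rank(h): 0, 1, 0, 0, 0, -1, 0; Σd² = 2
ρ = 1 − 6Σd² / [n(n²−1)] = 1 − 6×2 / (7×48) = 1 − 12/336 ≈ 0.964

0.964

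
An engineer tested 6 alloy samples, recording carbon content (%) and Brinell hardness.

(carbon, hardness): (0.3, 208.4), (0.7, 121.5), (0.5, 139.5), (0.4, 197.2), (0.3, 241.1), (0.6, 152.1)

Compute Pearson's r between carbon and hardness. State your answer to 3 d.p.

-0.925

n = 6, Σx = 2.8, Σy = 1059.8, Σx² = 1.44, Σy² = 197804.52, Σxy = 459.79
nΣxy − ΣxΣy = 2758.74 − 2967.44 = -208.7
nΣx² − (Σx)² = 8.64 − 7.84 = 0.8; nΣy² − (Σy)² = 1186827.12 − 1123176.04 = 63651.08
r = -208.7 / √(0.8 × 63651.08) = -208.7 / 225.6565 ≈ -0.925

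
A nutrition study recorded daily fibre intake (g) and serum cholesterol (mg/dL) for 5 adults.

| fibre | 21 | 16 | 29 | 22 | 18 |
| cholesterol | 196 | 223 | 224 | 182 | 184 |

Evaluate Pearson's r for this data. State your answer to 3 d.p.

n = 5, Σx = 106, Σy = 1009, Σx² = 2346, Σy² = 205301, Σxy = 21496
nΣxy − ΣxΣy = 107480 − 106954 = 526
nΣx² − (Σx)² = 11730 − 11236 = 494; nΣy² − (Σy)² = 1026505 − 1018081 = 8424
r = 526 / √(494 × 8424) = 526 / 2039.9647 ≈ 0.258

0.258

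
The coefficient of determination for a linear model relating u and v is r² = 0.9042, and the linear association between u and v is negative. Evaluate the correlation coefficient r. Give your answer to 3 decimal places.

-0.951

|r| = √0.9042 = 0.951
The association is negative, so r = −0.951.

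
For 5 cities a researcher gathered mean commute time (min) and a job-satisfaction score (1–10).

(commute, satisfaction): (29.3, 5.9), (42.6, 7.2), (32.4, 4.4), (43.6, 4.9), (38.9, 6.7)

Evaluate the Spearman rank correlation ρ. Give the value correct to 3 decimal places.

Rank commute: 1, 4, 2, 5, 3
Rank satisfaction: 3, 5, 1, 2, 4
d = rank(commute) − rank(satisfaction): -2, -1, 1, 3, -1; Σd² = 16
ρ = 1 − 6Σd² / [n(n²−1)] = 1 − 6×16 / (5×24) = 1 − 96/120 ≈ 0.200

0.200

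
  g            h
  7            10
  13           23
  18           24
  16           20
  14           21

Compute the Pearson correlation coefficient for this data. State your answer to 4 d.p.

0.8831

n = 5, Σg = 68, Σh = 98, Σg² = 994, Σh² = 2046, Σgh = 1415
nΣgh − ΣgΣh = 7075 − 6664 = 411
nΣg² − (Σg)² = 4970 − 4624 = 346; nΣh² − (Σh)² = 10230 − 9604 = 626
r = 411 / √(346 × 626) = 411 / 465.3988 ≈ 0.8831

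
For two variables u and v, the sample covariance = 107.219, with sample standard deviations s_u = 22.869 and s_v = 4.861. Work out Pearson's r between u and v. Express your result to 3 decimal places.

0.964

r = Cov(u,v) / (s_u · s_v) = 107.219 / (22.869 × 4.861)
  = 107.219 / 111.1662 ≈ 0.964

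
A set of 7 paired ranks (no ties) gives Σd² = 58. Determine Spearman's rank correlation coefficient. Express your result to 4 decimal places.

-0.0357

ρ = 1 − 6Σd² / [n(n²−1)] = 1 − 6×58 / (7×48)
  = 1 − 348/336 = 1 − 1.03571 ≈ -0.0357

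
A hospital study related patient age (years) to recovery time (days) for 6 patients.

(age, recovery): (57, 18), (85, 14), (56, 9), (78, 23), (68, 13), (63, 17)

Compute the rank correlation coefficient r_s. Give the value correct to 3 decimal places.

Rank age: 2, 6, 1, 5, 4, 3
Rank recovery: 5, 3, 1, 6, 2, 4
d = rank(age) − rank(recovery): -3, 3, 0, -1, 2, -1; Σd² = 24
ρ = 1 − 6Σd² / [n(n²−1)] = 1 − 6×24 / (6×35) = 1 − 144/210 ≈ 0.314

0.314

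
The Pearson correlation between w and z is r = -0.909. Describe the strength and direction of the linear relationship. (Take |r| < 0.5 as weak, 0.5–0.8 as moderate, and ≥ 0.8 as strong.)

r = -0.909 < 0 so the relationship is negative.
|r| = 0.909, which falls in the strong range.

strong negative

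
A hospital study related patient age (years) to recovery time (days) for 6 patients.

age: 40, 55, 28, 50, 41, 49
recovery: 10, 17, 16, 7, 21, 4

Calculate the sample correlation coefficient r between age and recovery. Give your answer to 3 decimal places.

n = 6, Σx = 263, Σy = 75, Σx² = 11991, Σy² = 1151, Σxy = 3190
nΣxy − ΣxΣy = 19140 − 19725 = -585
nΣx² − (Σx)² = 71946 − 69169 = 2777; nΣy² − (Σy)² = 6906 − 5625 = 1281
r = -585 / √(2777 × 1281) = -585 / 1886.0904 ≈ -0.310

-0.310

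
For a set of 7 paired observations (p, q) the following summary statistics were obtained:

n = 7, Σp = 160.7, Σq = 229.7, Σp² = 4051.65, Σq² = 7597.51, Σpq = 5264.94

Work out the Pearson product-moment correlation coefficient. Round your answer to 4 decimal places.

-0.0564

r = (nΣpq − ΣpΣq) / √[(nΣp² − (Σp)²)(nΣq² − (Σq)²)]
Numerator: 7×5264.94 − 160.7×229.7 = -58.21
Denominator: √[(28361.55 − 25824.49)(53182.57 − 52762.09)] = √[2537.06 × 420.48] = 1032.8519
r = -58.21 / 1032.8519 ≈ -0.0564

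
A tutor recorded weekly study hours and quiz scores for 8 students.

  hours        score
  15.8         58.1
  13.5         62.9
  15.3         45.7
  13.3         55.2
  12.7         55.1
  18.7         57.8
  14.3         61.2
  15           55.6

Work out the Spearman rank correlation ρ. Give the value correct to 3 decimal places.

Rank hours: 7, 3, 6, 2, 1, 8, 4, 5
Rank score: 6, 8, 1, 3, 2, 5, 7, 4
d = rank(hours) − rank(score): 1, -5, 5, -1, -1, 3, -3, 1; Σd² = 72
ρ = 1 − 6Σd² / [n(n²−1)] = 1 − 6×72 / (8×63) = 1 − 432/504 ≈ 0.143

0.143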